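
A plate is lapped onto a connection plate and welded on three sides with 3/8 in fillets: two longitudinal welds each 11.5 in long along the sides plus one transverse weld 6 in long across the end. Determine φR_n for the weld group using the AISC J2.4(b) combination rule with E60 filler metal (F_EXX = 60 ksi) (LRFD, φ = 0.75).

φR_n ≈ 208 kips

t_e = 0.707 × 0.375 = 0.2651 in.
R_nwl = 0.6 × 60 × 0.2651 × 23 = 219.5 kips (longitudinal, 2 welds).
R_nwt = 0.6 × 60 × 0.2651 × 6 = 57.27 kips (transverse, base value).
(i) R_nwl + R_nwt = 276.8 kips; (ii) 0.85 R_nwl + 1.5 R_nwt = 272.5 kips.
R_n = max = 276.8 kips [governs: (i)]; φR_n = 207.6 kips.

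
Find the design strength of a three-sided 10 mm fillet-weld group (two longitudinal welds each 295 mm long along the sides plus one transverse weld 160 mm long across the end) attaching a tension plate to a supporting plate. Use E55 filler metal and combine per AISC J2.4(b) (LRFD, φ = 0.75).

φR_n ≈ 1310 kN

E55XX → F_EXX = 550 MPa.
t_e = 0.707 × 10 = 7.07 mm.
R_nwl = 0.6 × 550 × 7.07 × 590 × 10⁻³ = 1377 kN (longitudinal, 2 welds).
R_nwt = 0.6 × 550 × 7.07 × 160 × 10⁻³ = 373.3 kN (transverse, base value).
(i) R_nwl + R_nwt = 1750 kN; (ii) 0.85 R_nwl + 1.5 R_nwt = 1730 kN.
R_n = max = 1750 kN [governs: (i)]; φR_n = 1312 kN.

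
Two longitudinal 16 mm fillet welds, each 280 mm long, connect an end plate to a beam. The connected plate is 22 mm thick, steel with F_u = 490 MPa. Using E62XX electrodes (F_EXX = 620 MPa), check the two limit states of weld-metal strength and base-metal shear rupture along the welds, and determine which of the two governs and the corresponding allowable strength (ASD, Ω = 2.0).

t_e = 0.707 × 16 = 11.31 mm; L = 560 mm.
Weld metal: R_n/Ω = (1/2.0) × 0.6 × 620 × 11.31 × 560 × 10⁻³ = 1178 kN.
Base metal (shear rupture): R_n/Ω = (1/2.0) × 0.6 × 490 × 22 × 560 × 10⁻³ = 1811 kN.
Governing: weld metal.

R_n/Ω ≈ 1180 kN (weld metal governs)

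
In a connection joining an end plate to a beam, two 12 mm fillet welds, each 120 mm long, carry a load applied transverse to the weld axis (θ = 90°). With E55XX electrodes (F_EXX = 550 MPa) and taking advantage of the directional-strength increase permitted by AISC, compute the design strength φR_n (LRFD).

φR_n ≈ 756 kN

t_e = 0.707 × 12 = 8.484 mm; A_we = 8.484 × 240 = 2036 mm².
Directional factor: 1.0 + 0.5 sin^1.5(90°) = 1.5.
F_nw = 0.6 × 550 × 1.5 = 495 MPa.
φR_n = 0.75 × 495 × 2036 × 10⁻³ = 755.9 kN.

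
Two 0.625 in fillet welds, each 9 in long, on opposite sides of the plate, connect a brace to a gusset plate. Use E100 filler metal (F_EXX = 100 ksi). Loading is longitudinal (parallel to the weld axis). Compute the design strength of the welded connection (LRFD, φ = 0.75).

φR_n ≈ 358 kips

Effective throat t_e = 0.707 × 0.625 = 0.4419 in.
Total length L = 18 in; A_we = 0.4419 × 18 = 7.954 in².
F_nw = 0.6 F_EXX = 0.6 × 100 = 60 ksi.
φR_n = 0.75 × 60 × 7.954 = 357.9 kips.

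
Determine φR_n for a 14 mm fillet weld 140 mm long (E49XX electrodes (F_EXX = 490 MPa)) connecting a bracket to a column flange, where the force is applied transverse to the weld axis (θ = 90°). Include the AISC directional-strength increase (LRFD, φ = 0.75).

t_e = 0.707 × 14 = 9.898 mm; A_we = 9.898 × 140 = 1386 mm².
Directional factor: 1.0 + 0.5 sin^1.5(90°) = 1.5.
F_nw = 0.6 × 490 × 1.5 = 441 MPa.
φR_n = 0.75 × 441 × 1386 × 10⁻³ = 458.3 kN.

φR_n ≈ 458 kN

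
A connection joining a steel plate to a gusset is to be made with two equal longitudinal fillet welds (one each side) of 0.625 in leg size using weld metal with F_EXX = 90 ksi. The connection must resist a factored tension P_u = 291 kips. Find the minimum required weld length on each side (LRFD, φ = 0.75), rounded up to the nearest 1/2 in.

L = 8.5 in on each side

Throat t_e = 0.707 × 0.625 = 0.4419 in.
φr_n = 0.75 × 0.6 × 90 × 0.4419 = 17.9 kips/in.
L_req = P_u / φr_n = 291 / 17.9 = 16.26 in total.
Per side: 16.26 / 2 = 8.13 in.
Round up → use L = 8.5 in on each side.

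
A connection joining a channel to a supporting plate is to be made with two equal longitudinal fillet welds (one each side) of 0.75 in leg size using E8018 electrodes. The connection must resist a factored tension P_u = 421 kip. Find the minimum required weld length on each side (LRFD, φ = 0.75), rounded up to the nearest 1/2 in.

E80XX → F_EXX = 80 ksi.
Throat t_e = 0.707 × 0.75 = 0.5302 in.
φr_n = 0.75 × 0.6 × 80 × 0.5302 = 19.09 kip/in.
L_req = P_u / φr_n = 421 / 19.09 = 22.05 in total.
Per side: 22.05 / 2 = 11.03 in.
Round up → use L = 11.5 in on each side.

L = 11.5 in on each side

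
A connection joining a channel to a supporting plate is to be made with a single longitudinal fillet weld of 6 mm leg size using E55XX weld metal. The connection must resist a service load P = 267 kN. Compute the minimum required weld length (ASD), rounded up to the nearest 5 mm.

E55XX → F_EXX = 550 MPa.
Throat t_e = 0.707 × 6 = 4.242 mm.
r_n/Ω = (0.6 × 550 × 4.242) / 2.0 = 699.9 N/mm = 0.6999 kN/mm.
L_req = P / (r_n/Ω) = 267 / 0.6999 = 381.5 mm total.
Round up → use L = 385 mm.

L = 385 mm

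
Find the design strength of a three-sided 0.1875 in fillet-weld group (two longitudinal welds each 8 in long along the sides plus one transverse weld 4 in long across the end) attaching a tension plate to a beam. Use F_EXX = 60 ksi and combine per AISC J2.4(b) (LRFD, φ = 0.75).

t_e = 0.707 × 0.1875 = 0.1326 in.
R_nwl = 0.6 × 60 × 0.1326 × 16 = 76.36 kips (longitudinal, 2 welds).
R_nwt = 0.6 × 60 × 0.1326 × 4 = 19.09 kips (transverse, base value).
(i) R_nwl + R_nwt = 95.44 kips; (ii) 0.85 R_nwl + 1.5 R_nwt = 93.54 kips.
R_n = max = 95.44 kips [governs: (i)]; φR_n = 71.58 kips.

φR_n ≈ 71.6 kips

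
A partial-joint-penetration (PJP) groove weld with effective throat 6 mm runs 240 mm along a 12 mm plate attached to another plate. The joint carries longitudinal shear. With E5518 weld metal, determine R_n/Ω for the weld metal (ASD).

E55XX → F_EXX = 550 MPa.
Effective throat (given) t_e = 6 mm.
A_we = 6 × 240 = 1440 mm².
F_nw = 0.6 F_EXX = 330 MPa.
R_n/Ω = (330 × 1440) / 2.0 × 10⁻³ = 237.6 kN.

R_n/Ω ≈ 238 kN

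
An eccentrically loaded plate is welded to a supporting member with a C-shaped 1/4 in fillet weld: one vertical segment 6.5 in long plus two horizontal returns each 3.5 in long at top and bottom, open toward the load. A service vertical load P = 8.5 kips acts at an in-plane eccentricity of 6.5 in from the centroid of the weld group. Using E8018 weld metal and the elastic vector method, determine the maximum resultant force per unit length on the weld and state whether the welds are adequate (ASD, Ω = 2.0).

E80XX → F_EXX = 80 ksi.
Total weld length L_w = 13.5 in. Treat welds as unit-width lines.
Centroid: x̄ = 2×3.5×1.75 / 13.5 = 0.9074 in from the vertical weld.
Polar moment about centroid: J = I_x + I_y = [6.5³/12 + 2×3.5×3.25²] + [6.5×0.9074² + 2(3.5³/12 + 3.5×0.8426²)] = 114.3 in³.
Direct shear f_v = P/L_w = 8.5 / 13.5 = 0.6296 kip/in (vertical).
Torsion M = P·e = 8.5 × 6.5 = 55.25 kip·in.
Critical point at (x, y) = (2.593, 3.25) from centroid. f_tx = M·y/J = 1.571 kip/in; f_ty = M·x/J = 1.253 kip/in.
Resultant f_max = √[f_tx² + (f_v + f_ty)²] = √[1.571² + (0.6296 + 1.253)²] = 2.452 kip/in.
Capacity per unit length: r_n/Ω = (1/2.0) × 0.6 × 80 × (0.707 × 0.25) = 4.242 kip/in.
2.452 ≤ 4.242 → adequate.

f_max ≈ 2.45 kip/in; adequate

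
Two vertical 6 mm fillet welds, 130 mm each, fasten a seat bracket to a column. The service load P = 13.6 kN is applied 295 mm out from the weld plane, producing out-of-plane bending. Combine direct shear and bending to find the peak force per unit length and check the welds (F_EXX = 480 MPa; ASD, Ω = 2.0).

L_w = 2 × 130 = 260 mm; section modulus (unit throat) S = 2 × L²/6 = 5633 mm².
Direct shear f_v = P/L_w = 13.6×10³/260 = 52.31 N/mm.
Moment M = P × e = 13.6×10³ × 295 = 4012000 N·mm; bending f_b = M/S = 712.2 N/mm.
f_max = √(f_v² + f_b²) = √(52.31² + 712.2²) = 714.1 N/mm.
r_n/Ω = (1/2.0) × 0.6 × 480 × (0.707 × 6) = 610.8 N/mm → NOT adequate.

f_max ≈ 714 N/mm; NOT adequate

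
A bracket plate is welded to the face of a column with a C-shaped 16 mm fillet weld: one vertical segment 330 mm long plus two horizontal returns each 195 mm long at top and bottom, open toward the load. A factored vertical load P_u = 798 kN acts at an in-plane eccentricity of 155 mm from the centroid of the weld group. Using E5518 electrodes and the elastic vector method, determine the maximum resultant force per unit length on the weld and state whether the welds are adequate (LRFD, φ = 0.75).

E55XX → F_EXX = 550 MPa.
Total weld length L_w = 720 mm. Treat welds as unit-width lines.
Centroid: x̄ = 2×195×97.5 / 720 = 52.81 mm from the vertical weld.
Polar moment about centroid: J = I_x + I_y = [330³/12 + 2×195×165²] + [330×52.81² + 2(195³/12 + 195×44.69²)] = 16550000 mm³.
Direct shear f_v = P/L_w = 798×10³ / 720 = 1108 N/mm (vertical).
Torsion M = P·e = 798×10³ × 155 = 123690000 N·mm.
Critical point at (x, y) = (142.2, 165) from centroid. f_tx = M·y/J = 1233 N/mm; f_ty = M·x/J = 1063 N/mm.
Resultant f_max = √[f_tx² + (f_v + f_ty)²] = √[1233² + (1108 + 1063)²] = 2497 N/mm.
Capacity per unit length: φr_n = 0.75 × 0.6 × 550 × (0.707 × 16) = 2800 N/mm.
2497 ≤ 2800 → adequate.

f_max ≈ 2500 N/mm; adequate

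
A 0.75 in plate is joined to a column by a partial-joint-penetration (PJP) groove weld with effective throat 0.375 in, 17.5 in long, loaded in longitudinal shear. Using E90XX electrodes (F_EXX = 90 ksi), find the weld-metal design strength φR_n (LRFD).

φR_n ≈ 266 kip

Effective throat (given) t_e = 0.375 in.
A_we = 0.375 × 17.5 = 6.562 in².
F_nw = 0.6 F_EXX = 54 ksi.
φR_n = 0.75 × 54 × 6.562 = 265.8 kip.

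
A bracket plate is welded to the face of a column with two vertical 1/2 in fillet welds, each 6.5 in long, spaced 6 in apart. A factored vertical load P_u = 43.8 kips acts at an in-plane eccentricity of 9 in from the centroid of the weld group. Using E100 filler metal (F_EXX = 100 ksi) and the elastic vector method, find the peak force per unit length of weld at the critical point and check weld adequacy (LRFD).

Total weld length L_w = 13 in. Treat welds as unit-width lines.
Polar moment about centroid: J = 2[d³/12 + d(b/2)²] = 2[6.5³/12 + 6.5×3²] = 162.8 in³.
Direct shear f_v = P/L_w = 43.8 / 13 = 3.369 kip/in (vertical).
Torsion M = P·e = 43.8 × 9 = 394.2 kip·in.
Critical point at (x, y) = (3, 3.25) from centroid. f_tx = M·y/J = 7.871 kip/in; f_ty = M·x/J = 7.265 kip/in.
Resultant f_max = √[f_tx² + (f_v + f_ty)²] = √[7.871² + (3.369 + 7.265)²] = 13.23 kip/in.
Capacity per unit length: φr_n = 0.75 × 0.6 × 100 × (0.707 × 0.5) = 15.91 kip/in.
13.23 ≤ 15.91 → adequate.

f_max ≈ 13.2 kip/in; adequate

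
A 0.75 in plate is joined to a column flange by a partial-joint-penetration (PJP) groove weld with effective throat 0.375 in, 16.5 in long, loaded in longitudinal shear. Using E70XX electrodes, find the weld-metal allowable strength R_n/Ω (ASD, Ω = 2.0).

R_n/Ω ≈ 130 kips

E70XX → F_EXX = 70 ksi.
Effective throat (given) t_e = 0.375 in.
A_we = 0.375 × 16.5 = 6.188 in².
F_nw = 0.6 F_EXX = 42 ksi.
R_n/Ω = (42 × 6.188) / 2.0 = 129.9 kips.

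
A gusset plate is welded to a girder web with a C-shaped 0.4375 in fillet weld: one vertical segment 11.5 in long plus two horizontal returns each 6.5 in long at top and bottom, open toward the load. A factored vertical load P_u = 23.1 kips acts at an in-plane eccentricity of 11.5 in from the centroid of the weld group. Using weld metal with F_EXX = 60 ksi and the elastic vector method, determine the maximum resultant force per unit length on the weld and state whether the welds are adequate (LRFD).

Total weld length L_w = 24.5 in. Treat welds as unit-width lines.
Centroid: x̄ = 2×6.5×3.25 / 24.5 = 1.724 in from the vertical weld.
Polar moment about centroid: J = I_x + I_y = [11.5³/12 + 2×6.5×5.75²] + [11.5×1.724² + 2(6.5³/12 + 6.5×1.526²)] = 666.8 in³.
Direct shear f_v = P/L_w = 23.1 / 24.5 = 0.9429 kip/in (vertical).
Torsion M = P·e = 23.1 × 11.5 = 265.65 kip·in.
Critical point at (x, y) = (4.776, 5.75) from centroid. f_tx = M·y/J = 2.291 kip/in; f_ty = M·x/J = 1.903 kip/in.
Resultant f_max = √[f_tx² + (f_v + f_ty)²] = √[2.291² + (0.9429 + 1.903)²] = 3.653 kip/in.
Capacity per unit length: φr_n = 0.75 × 0.6 × 60 × (0.707 × 0.4375) = 8.351 kip/in.
3.653 ≤ 8.351 → adequate.

f_max ≈ 3.65 kip/in; adequate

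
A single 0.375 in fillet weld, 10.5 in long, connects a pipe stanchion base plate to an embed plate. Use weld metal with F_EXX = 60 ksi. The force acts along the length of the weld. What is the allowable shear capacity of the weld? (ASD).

R_n/Ω ≈ 50.1 kips

Effective throat t_e = 0.707 × 0.375 = 0.2651 in.
Total length L = 10.5 in; A_we = 0.2651 × 10.5 = 2.784 in².
F_nw = 0.6 F_EXX = 0.6 × 60 = 36 ksi.
R_n = 36 × 2.784 = 100.2 kips; R_n/Ω = 100.2/2.0 = 50.11 kips.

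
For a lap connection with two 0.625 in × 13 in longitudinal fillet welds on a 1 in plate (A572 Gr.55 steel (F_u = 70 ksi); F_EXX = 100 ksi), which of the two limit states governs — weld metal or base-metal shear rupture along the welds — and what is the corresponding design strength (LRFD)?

φR_n ≈ 517 kips (weld metal governs)

t_e = 0.707 × 0.625 = 0.4419 in; L = 26 in.
Weld metal: φR_n = 0.75 × 0.6 × 100 × 0.4419 × 26 = 517 kips.
Base metal (shear rupture): φR_n = 0.75 × 0.6 × 70 × 1 × 26 = 819 kips.
Governing: weld metal.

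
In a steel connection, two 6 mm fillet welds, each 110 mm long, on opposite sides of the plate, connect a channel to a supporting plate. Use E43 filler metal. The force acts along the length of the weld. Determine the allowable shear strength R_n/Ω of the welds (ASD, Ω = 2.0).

R_n/Ω ≈ 120 kN

E43XX → F_EXX = 430 MPa.
Effective throat t_e = 0.707 × 6 = 4.242 mm.
Total length L = 220 mm; A_we = 4.242 × 220 = 933.2 mm².
F_nw = 0.6 F_EXX = 0.6 × 430 = 258 MPa.
R_n = 258 × 933.2 × 10⁻³ = 240.8 kN; R_n/Ω = 240.8/2.0 = 120.4 kN.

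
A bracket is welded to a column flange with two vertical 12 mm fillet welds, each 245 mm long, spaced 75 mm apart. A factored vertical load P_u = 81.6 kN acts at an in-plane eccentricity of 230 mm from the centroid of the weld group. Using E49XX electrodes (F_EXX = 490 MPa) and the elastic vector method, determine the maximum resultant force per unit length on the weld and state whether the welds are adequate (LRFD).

Total weld length L_w = 490 mm. Treat welds as unit-width lines.
Polar moment about centroid: J = 2[d³/12 + d(b/2)²] = 2[245³/12 + 245×37.5²] = 3140000 mm³.
Direct shear f_v = P/L_w = 81.6×10³ / 490 = 166.5 N/mm (vertical).
Torsion M = P·e = 81.6×10³ × 230 = 18768000 N·mm.
Critical point at (x, y) = (37.5, 122.5) from centroid. f_tx = M·y/J = 732.2 N/mm; f_ty = M·x/J = 224.1 N/mm.
Resultant f_max = √[f_tx² + (f_v + f_ty)²] = √[732.2² + (166.5 + 224.1)²] = 829.9 N/mm.
Capacity per unit length: φr_n = 0.75 × 0.6 × 490 × (0.707 × 12) = 1871 N/mm.
829.9 ≤ 1871 → adequate.

f_max ≈ 830 N/mm; adequate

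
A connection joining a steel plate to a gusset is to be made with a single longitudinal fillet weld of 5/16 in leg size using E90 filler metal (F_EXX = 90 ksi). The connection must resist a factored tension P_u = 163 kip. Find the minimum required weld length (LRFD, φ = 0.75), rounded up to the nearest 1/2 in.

Throat t_e = 0.707 × 0.3125 = 0.2209 in.
φr_n = 0.75 × 0.6 × 90 × 0.2209 = 8.948 kip/in.
L_req = P_u / φr_n = 163 / 8.948 = 18.22 in total.
Round up → use L = 18.5 in.

L = 18.5 in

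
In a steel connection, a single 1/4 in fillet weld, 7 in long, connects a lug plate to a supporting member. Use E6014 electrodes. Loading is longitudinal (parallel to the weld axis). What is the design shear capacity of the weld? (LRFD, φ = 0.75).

φR_n ≈ 33.4 kip

E60XX → F_EXX = 60 ksi.
Effective throat t_e = 0.707 × 0.25 = 0.1767 in.
Total length L = 7 in; A_we = 0.1767 × 7 = 1.237 in².
F_nw = 0.6 F_EXX = 0.6 × 60 = 36 ksi.
φR_n = 0.75 × 36 × 1.237 = 33.41 kip.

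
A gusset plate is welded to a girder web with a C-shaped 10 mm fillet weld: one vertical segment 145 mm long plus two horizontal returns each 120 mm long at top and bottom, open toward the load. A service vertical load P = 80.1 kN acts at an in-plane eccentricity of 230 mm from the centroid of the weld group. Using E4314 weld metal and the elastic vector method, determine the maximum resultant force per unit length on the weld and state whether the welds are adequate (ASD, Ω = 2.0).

E43XX → F_EXX = 430 MPa.
Total weld length L_w = 385 mm. Treat welds as unit-width lines.
Centroid: x̄ = 2×120×60 / 385 = 37.4 mm from the vertical weld.
Polar moment about centroid: J = I_x + I_y = [145³/12 + 2×120×72.5²] + [145×37.4² + 2(120³/12 + 120×22.6²)] = 2129000 mm³.
Direct shear f_v = P/L_w = 80.1×10³ / 385 = 208.1 N/mm (vertical).
Torsion M = P·e = 80.1×10³ × 230 = 18423000 N·mm.
Critical point at (x, y) = (82.6, 72.5) from centroid. f_tx = M·y/J = 627.4 N/mm; f_ty = M·x/J = 714.8 N/mm.
Resultant f_max = √[f_tx² + (f_v + f_ty)²] = √[627.4² + (208.1 + 714.8)²] = 1116 N/mm.
Capacity per unit length: r_n/Ω = (1/2.0) × 0.6 × 430 × (0.707 × 10) = 912 N/mm.
1116 > 912 → NOT adequate.

f_max ≈ 1120 N/mm; NOT adequate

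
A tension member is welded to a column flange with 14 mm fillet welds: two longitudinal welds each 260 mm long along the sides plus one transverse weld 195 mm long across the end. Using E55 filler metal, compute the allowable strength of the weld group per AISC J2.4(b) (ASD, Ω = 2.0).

E55XX → F_EXX = 550 MPa.
t_e = 0.707 × 14 = 9.898 mm.
R_nwl = 0.6 × 550 × 9.898 × 520 × 10⁻³ = 1698 kN (longitudinal, 2 welds).
R_nwt = 0.6 × 550 × 9.898 × 195 × 10⁻³ = 636.9 kN (transverse, base value).
(i) R_nwl + R_nwt = 2335 kN; (ii) 0.85 R_nwl + 1.5 R_nwt = 2399 kN.
R_n = max = 2399 kN [governs: (ii)]; R_n/Ω = 1200 kN.

R_n/Ω ≈ 1200 kN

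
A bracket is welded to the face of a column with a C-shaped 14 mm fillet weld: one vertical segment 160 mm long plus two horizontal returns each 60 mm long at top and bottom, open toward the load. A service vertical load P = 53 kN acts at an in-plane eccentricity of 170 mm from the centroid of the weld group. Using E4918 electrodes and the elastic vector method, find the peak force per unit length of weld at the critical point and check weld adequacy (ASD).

f_max ≈ 806 N/mm; adequate

E49XX → F_EXX = 490 MPa.
Total weld length L_w = 280 mm. Treat welds as unit-width lines.
Centroid: x̄ = 2×60×30 / 280 = 12.86 mm from the vertical weld.
Polar moment about centroid: J = I_x + I_y = [160³/12 + 2×60×80²] + [160×12.86² + 2(60³/12 + 60×17.14²)] = 1207000 mm³.
Direct shear f_v = P/L_w = 53×10³ / 280 = 189.3 N/mm (vertical).
Torsion M = P·e = 53×10³ × 170 = 9010000 N·mm.
Critical point at (x, y) = (47.14, 80) from centroid. f_tx = M·y/J = 597.2 N/mm; f_ty = M·x/J = 351.9 N/mm.
Resultant f_max = √[f_tx² + (f_v + f_ty)²] = √[597.2² + (189.3 + 351.9)²] = 805.9 N/mm.
Capacity per unit length: r_n/Ω = (1/2.0) × 0.6 × 490 × (0.707 × 14) = 1455 N/mm.
805.9 ≤ 1455 → adequate.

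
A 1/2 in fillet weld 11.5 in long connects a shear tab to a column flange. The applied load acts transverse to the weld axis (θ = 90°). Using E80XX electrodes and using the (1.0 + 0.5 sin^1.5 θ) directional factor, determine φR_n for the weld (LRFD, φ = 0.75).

E80XX → F_EXX = 80 ksi.
t_e = 0.707 × 0.5 = 0.3535 in; A_we = 0.3535 × 11.5 = 4.065 in².
Directional factor: 1.0 + 0.5 sin^1.5(90°) = 1.5.
F_nw = 0.6 × 80 × 1.5 = 72 ksi.
φR_n = 0.75 × 72 × 4.065 = 219.5 kips.

φR_n ≈ 220 kips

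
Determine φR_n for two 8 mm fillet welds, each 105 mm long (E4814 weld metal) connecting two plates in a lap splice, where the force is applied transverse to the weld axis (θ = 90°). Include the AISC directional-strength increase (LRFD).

φR_n ≈ 385 kN

E48XX → F_EXX = 480 MPa.
t_e = 0.707 × 8 = 5.656 mm; A_we = 5.656 × 210 = 1188 mm².
Directional factor: 1.0 + 0.5 sin^1.5(90°) = 1.5.
F_nw = 0.6 × 480 × 1.5 = 432 MPa.
φR_n = 0.75 × 432 × 1188 × 10⁻³ = 384.8 kN.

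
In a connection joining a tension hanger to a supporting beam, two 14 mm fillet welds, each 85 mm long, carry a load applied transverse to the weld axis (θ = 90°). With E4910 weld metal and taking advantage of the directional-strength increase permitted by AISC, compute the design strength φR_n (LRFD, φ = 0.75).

E49XX → F_EXX = 490 MPa.
t_e = 0.707 × 14 = 9.898 mm; A_we = 9.898 × 170 = 1683 mm².
Directional factor: 1.0 + 0.5 sin^1.5(90°) = 1.5.
F_nw = 0.6 × 490 × 1.5 = 441 MPa.
φR_n = 0.75 × 441 × 1683 × 10⁻³ = 556.5 kN.

φR_n ≈ 557 kN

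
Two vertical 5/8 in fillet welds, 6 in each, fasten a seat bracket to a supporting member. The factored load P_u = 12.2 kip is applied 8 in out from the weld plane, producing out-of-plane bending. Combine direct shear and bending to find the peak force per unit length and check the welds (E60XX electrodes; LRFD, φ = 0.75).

f_max ≈ 8.2 kip/in; adequate

E60XX → F_EXX = 60 ksi.
L_w = 2 × 6 = 12 in; section modulus (unit throat) S = 2 × L²/6 = 12 in².
Direct shear f_v = P/L_w = 12.2/12 = 1.017 kip/in.
Moment M = P × e = 12.2 × 8 = 97.6 kip·in; bending f_b = M/S = 8.133 kip/in.
f_max = √(f_v² + f_b²) = √(1.017² + 8.133²) = 8.197 kip/in.
φr_n = 0.75 × 0.6 × 60 × (0.707 × 0.625) = 11.93 kip/in → adequate.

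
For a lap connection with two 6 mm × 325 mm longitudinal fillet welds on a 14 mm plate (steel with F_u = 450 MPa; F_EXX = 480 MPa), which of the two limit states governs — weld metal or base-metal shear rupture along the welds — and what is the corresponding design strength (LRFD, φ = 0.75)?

t_e = 0.707 × 6 = 4.242 mm; L = 650 mm.
Weld metal: φR_n = 0.75 × 0.6 × 480 × 4.242 × 650 × 10⁻³ = 595.6 kN.
Base metal (shear rupture): φR_n = 0.75 × 0.6 × 450 × 14 × 650 × 10⁻³ = 1843 kN.
Governing: weld metal.

φR_n ≈ 596 kN (weld metal governs)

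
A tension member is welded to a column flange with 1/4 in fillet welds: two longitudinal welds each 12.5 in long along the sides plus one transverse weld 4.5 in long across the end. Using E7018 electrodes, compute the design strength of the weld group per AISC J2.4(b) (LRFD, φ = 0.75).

φR_n ≈ 164 kips

E70XX → F_EXX = 70 ksi.
t_e = 0.707 × 0.25 = 0.1767 in.
R_nwl = 0.6 × 70 × 0.1767 × 25 = 185.6 kips (longitudinal, 2 welds).
R_nwt = 0.6 × 70 × 0.1767 × 4.5 = 33.41 kips (transverse, base value).
(i) R_nwl + R_nwt = 219 kips; (ii) 0.85 R_nwl + 1.5 R_nwt = 207.9 kips.
R_n = max = 219 kips [governs: (i)]; φR_n = 164.2 kips.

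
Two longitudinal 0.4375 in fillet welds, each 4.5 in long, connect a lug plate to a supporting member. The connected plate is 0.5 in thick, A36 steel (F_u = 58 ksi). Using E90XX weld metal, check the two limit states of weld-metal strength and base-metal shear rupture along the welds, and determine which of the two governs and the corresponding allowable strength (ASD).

E90XX → F_EXX = 90 ksi.
t_e = 0.707 × 0.4375 = 0.3093 in; L = 9 in.
Weld metal: R_n/Ω = (1/2.0) × 0.6 × 90 × 0.3093 × 9 = 75.16 kip.
Base metal (shear rupture): R_n/Ω = (1/2.0) × 0.6 × 58 × 0.5 × 9 = 78.3 kip.
Governing: weld metal.

R_n/Ω ≈ 75.2 kip (weld metal governs)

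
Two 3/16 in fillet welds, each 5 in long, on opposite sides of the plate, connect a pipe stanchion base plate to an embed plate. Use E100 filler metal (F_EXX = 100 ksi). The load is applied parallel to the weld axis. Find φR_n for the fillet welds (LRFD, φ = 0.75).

Effective throat t_e = 0.707 × 0.1875 = 0.1326 in.
Total length L = 10 in; A_we = 0.1326 × 10 = 1.326 in².
F_nw = 0.6 F_EXX = 0.6 × 100 = 60 ksi.
φR_n = 0.75 × 60 × 1.326 = 59.65 kip.

φR_n ≈ 59.7 kip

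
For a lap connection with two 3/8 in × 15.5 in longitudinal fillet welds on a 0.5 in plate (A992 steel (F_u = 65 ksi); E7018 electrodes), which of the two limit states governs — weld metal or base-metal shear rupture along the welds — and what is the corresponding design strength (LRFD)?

φR_n ≈ 259 kips (weld metal governs)

E70XX → F_EXX = 70 ksi.
t_e = 0.707 × 0.375 = 0.2651 in; L = 31 in.
Weld metal: φR_n = 0.75 × 0.6 × 70 × 0.2651 × 31 = 258.9 kips.
Base metal (shear rupture): φR_n = 0.75 × 0.6 × 65 × 0.5 × 31 = 453.4 kips.
Governing: weld metal.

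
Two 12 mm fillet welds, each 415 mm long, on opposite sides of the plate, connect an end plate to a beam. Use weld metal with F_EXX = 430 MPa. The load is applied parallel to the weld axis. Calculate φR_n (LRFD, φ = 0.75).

Effective throat t_e = 0.707 × 12 = 8.484 mm.
Total length L = 830 mm; A_we = 8.484 × 830 = 7042 mm².
F_nw = 0.6 F_EXX = 0.6 × 430 = 258 MPa.
φR_n = 0.75 × 258 × 7042 × 10⁻³ = 1363 kN.

φR_n ≈ 1360 kN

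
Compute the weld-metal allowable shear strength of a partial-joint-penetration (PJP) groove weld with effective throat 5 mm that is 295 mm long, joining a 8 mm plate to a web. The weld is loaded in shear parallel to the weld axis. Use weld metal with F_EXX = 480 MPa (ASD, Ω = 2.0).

Effective throat (given) t_e = 5 mm.
A_we = 5 × 295 = 1475 mm².
F_nw = 0.6 F_EXX = 288 MPa.
R_n/Ω = (288 × 1475) / 2.0 × 10⁻³ = 212.4 kN.

R_n/Ω ≈ 212 kN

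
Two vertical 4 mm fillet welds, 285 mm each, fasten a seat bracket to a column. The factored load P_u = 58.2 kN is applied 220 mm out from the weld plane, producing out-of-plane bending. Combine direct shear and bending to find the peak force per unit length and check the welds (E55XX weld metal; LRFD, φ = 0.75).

E55XX → F_EXX = 550 MPa.
L_w = 2 × 285 = 570 mm; section modulus (unit throat) S = 2 × L²/6 = 27080 mm².
Direct shear f_v = P/L_w = 58.2×10³/570 = 102.1 N/mm.
Moment M = P × e = 58.2×10³ × 220 = 12804000 N·mm; bending f_b = M/S = 472.9 N/mm.
f_max = √(f_v² + f_b²) = √(102.1² + 472.9²) = 483.8 N/mm.
φr_n = 0.75 × 0.6 × 550 × (0.707 × 4) = 699.9 N/mm → adequate.

f_max ≈ 484 N/mm; adequate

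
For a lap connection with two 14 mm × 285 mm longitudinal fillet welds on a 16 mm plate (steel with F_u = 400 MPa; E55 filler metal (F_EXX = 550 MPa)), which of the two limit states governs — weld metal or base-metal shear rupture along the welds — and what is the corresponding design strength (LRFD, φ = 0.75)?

t_e = 0.707 × 14 = 9.898 mm; L = 570 mm.
Weld metal: φR_n = 0.75 × 0.6 × 550 × 9.898 × 570 × 10⁻³ = 1396 kN.
Base metal (shear rupture): φR_n = 0.75 × 0.6 × 400 × 16 × 570 × 10⁻³ = 1642 kN.
Governing: weld metal.

φR_n ≈ 1400 kN (weld metal governs)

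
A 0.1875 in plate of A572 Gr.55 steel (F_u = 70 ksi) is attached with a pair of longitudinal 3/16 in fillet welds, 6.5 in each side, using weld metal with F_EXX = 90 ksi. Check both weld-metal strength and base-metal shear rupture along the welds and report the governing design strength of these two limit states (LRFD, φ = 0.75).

φR_n ≈ 69.8 kip (weld metal governs)

t_e = 0.707 × 0.1875 = 0.1326 in; L = 13 in.
Weld metal: φR_n = 0.75 × 0.6 × 90 × 0.1326 × 13 = 69.79 kip.
Base metal (shear rupture): φR_n = 0.75 × 0.6 × 70 × 0.1875 × 13 = 76.78 kip.
Governing: weld metal.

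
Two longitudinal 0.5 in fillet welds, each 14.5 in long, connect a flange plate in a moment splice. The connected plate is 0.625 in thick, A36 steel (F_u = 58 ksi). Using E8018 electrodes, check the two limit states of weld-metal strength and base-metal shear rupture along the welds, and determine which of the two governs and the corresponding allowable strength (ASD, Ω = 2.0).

E80XX → F_EXX = 80 ksi.
t_e = 0.707 × 0.5 = 0.3535 in; L = 29 in.
Weld metal: R_n/Ω = (1/2.0) × 0.6 × 80 × 0.3535 × 29 = 246 kip.
Base metal (shear rupture): R_n/Ω = (1/2.0) × 0.6 × 58 × 0.625 × 29 = 315.4 kip.
Governing: weld metal.

R_n/Ω ≈ 246 kip (weld metal governs)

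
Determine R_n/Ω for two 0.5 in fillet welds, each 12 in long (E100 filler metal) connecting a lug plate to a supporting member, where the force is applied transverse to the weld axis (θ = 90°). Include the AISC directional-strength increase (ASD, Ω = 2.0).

E100XX → F_EXX = 100 ksi.
t_e = 0.707 × 0.5 = 0.3535 in; A_we = 0.3535 × 24 = 8.484 in².
Directional factor: 1.0 + 0.5 sin^1.5(90°) = 1.5.
F_nw = 0.6 × 100 × 1.5 = 90 ksi.
R_n/Ω = (90 × 8.484) / 2.0 = 381.8 kips.

R_n/Ω ≈ 382 kips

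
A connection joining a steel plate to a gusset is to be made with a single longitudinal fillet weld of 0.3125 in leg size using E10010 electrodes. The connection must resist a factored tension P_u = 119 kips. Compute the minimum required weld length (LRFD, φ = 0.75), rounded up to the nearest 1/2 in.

L = 12 in

E100XX → F_EXX = 100 ksi.
Throat t_e = 0.707 × 0.3125 = 0.2209 in.
φr_n = 0.75 × 0.6 × 100 × 0.2209 = 9.942 kips/in.
L_req = P_u / φr_n = 119 / 9.942 = 11.97 in total.
Round up → use L = 12 in.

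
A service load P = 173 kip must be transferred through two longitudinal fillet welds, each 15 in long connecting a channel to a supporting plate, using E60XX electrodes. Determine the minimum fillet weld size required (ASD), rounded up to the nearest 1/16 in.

w = 1/2 in

E60XX → F_EXX = 60 ksi.
Total weld length L = 30 in.
Required throat t_e = P × Ω / (0.6 F_EXX × L) = 173 × 2.0 / (0.6 × 60 × 30) = 0.3204 in.
Required leg w = t_e / 0.707 = 0.4531 in → use 1/2 in.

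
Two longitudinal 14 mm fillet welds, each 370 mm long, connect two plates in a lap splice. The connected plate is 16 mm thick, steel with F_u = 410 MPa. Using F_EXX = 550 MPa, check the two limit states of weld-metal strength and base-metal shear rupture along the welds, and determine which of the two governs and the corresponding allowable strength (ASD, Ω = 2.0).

t_e = 0.707 × 14 = 9.898 mm; L = 740 mm.
Weld metal: R_n/Ω = (1/2.0) × 0.6 × 550 × 9.898 × 740 × 10⁻³ = 1209 kN.
Base metal (shear rupture): R_n/Ω = (1/2.0) × 0.6 × 410 × 16 × 740 × 10⁻³ = 1456 kN.
Governing: weld metal.

R_n/Ω ≈ 1210 kN (weld metal governs)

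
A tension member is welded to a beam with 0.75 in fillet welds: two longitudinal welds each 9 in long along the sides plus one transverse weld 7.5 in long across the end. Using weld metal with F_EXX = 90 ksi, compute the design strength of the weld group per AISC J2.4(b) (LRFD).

φR_n ≈ 570 kips

t_e = 0.707 × 0.75 = 0.5302 in.
R_nwl = 0.6 × 90 × 0.5302 × 18 = 515.4 kips (longitudinal, 2 welds).
R_nwt = 0.6 × 90 × 0.5302 × 7.5 = 214.8 kips (transverse, base value).
(i) R_nwl + R_nwt = 730.2 kips; (ii) 0.85 R_nwl + 1.5 R_nwt = 760.2 kips.
R_n = max = 760.2 kips [governs: (ii)]; φR_n = 570.2 kips.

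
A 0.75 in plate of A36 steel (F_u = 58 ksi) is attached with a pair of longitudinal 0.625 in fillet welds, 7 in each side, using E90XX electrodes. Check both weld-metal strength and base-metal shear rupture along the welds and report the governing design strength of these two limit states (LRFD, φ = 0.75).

E90XX → F_EXX = 90 ksi.
t_e = 0.707 × 0.625 = 0.4419 in; L = 14 in.
Weld metal: φR_n = 0.75 × 0.6 × 90 × 0.4419 × 14 = 250.5 kip.
Base metal (shear rupture): φR_n = 0.75 × 0.6 × 58 × 0.75 × 14 = 274 kip.
Governing: weld metal.

φR_n ≈ 251 kip (weld metal governs)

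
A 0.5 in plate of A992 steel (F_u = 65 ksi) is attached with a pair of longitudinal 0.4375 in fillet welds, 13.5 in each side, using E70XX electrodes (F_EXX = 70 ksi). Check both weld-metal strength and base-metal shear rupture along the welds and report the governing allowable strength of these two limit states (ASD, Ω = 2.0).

R_n/Ω ≈ 175 kip (weld metal governs)

t_e = 0.707 × 0.4375 = 0.3093 in; L = 27 in.
Weld metal: R_n/Ω = (1/2.0) × 0.6 × 70 × 0.3093 × 27 = 175.4 kip.
Base metal (shear rupture): R_n/Ω = (1/2.0) × 0.6 × 65 × 0.5 × 27 = 263.2 kip.
Governing: weld metal.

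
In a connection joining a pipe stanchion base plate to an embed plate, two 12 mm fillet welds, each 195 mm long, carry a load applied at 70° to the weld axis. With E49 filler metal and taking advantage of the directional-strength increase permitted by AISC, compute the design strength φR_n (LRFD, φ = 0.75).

φR_n ≈ 1060 kN

E49XX → F_EXX = 490 MPa.
t_e = 0.707 × 12 = 8.484 mm; A_we = 8.484 × 390 = 3309 mm².
Directional factor: 1.0 + 0.5 sin^1.5(70°) = 1.455.
F_nw = 0.6 × 490 × 1.455 = 427.9 MPa.
φR_n = 0.75 × 427.9 × 3309 × 10⁻³ = 1062 kN.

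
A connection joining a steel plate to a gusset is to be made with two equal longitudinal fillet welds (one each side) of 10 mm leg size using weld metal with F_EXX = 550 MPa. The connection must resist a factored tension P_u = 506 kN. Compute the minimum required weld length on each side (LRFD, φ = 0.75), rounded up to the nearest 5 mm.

Throat t_e = 0.707 × 10 = 7.07 mm.
φr_n = 0.75 × 0.6 × 550 × 7.07 × 10⁻³ = 1.75 kN/mm.
L_req = P_u / φr_n = 506 / 1.75 = 289.2 mm total.
Per side: 289.2 / 2 = 144.6 mm.
Round up → use L = 145 mm on each side.

L = 145 mm on each side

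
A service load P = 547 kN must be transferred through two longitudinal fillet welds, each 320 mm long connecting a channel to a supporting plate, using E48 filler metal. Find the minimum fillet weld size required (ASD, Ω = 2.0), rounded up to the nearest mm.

E48XX → F_EXX = 480 MPa.
Total weld length L = 640 mm.
Required throat t_e = P × Ω / (0.6 F_EXX × L) = 547 × 2.0 / (0.6 × 480 × 640 × 10⁻³) = 5.935 mm.
Required leg w = t_e / 0.707 = 8.395 mm → use 9 mm.

w = 9 mm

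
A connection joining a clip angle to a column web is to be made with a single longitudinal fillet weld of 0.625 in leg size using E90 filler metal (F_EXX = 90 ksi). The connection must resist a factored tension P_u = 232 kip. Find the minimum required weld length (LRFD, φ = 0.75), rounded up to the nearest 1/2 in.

Throat t_e = 0.707 × 0.625 = 0.4419 in.
φr_n = 0.75 × 0.6 × 90 × 0.4419 = 17.9 kip/in.
L_req = P_u / φr_n = 232 / 17.9 = 12.96 in total.
Round up → use L = 13 in.

L = 13 in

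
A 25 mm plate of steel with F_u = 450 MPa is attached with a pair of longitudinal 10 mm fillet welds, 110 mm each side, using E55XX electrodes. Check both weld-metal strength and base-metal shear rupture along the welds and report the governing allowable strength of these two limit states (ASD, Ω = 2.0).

E55XX → F_EXX = 550 MPa.
t_e = 0.707 × 10 = 7.07 mm; L = 220 mm.
Weld metal: R_n/Ω = (1/2.0) × 0.6 × 550 × 7.07 × 220 × 10⁻³ = 256.6 kN.
Base metal (shear rupture): R_n/Ω = (1/2.0) × 0.6 × 450 × 25 × 220 × 10⁻³ = 742.5 kN.
Governing: weld metal.

R_n/Ω ≈ 257 kN (weld metal governs)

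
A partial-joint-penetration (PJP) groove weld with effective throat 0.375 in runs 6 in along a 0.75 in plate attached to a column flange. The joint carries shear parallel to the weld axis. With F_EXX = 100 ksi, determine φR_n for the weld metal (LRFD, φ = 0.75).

Effective throat (given) t_e = 0.375 in.
A_we = 0.375 × 6 = 2.25 in².
F_nw = 0.6 F_EXX = 60 ksi.
φR_n = 0.75 × 60 × 2.25 = 101.2 kip.

φR_n ≈ 101 kip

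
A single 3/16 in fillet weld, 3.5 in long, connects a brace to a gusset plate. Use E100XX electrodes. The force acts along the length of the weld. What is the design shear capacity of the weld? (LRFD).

φR_n ≈ 20.9 kips

E100XX → F_EXX = 100 ksi.
Effective throat t_e = 0.707 × 0.1875 = 0.1326 in.
Total length L = 3.5 in; A_we = 0.1326 × 3.5 = 0.464 in².
F_nw = 0.6 F_EXX = 0.6 × 100 = 60 ksi.
φR_n = 0.75 × 60 × 0.464 = 20.88 kips.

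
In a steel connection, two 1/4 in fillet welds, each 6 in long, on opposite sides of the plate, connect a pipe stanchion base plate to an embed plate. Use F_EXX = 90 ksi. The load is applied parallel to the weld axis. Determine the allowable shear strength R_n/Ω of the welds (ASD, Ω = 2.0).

R_n/Ω ≈ 57.3 kips

Effective throat t_e = 0.707 × 0.25 = 0.1767 in.
Total length L = 12 in; A_we = 0.1767 × 12 = 2.121 in².
F_nw = 0.6 F_EXX = 0.6 × 90 = 54 ksi.
R_n = 54 × 2.121 = 114.5 kips; R_n/Ω = 114.5/2.0 = 57.27 kips.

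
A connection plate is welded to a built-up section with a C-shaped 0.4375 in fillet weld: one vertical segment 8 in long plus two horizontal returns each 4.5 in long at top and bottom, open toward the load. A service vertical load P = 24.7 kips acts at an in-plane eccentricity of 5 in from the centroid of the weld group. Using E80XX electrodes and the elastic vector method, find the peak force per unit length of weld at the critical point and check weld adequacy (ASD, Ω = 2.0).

E80XX → F_EXX = 80 ksi.
Total weld length L_w = 17 in. Treat welds as unit-width lines.
Centroid: x̄ = 2×4.5×2.25 / 17 = 1.191 in from the vertical weld.
Polar moment about centroid: J = I_x + I_y = [8³/12 + 2×4.5×4²] + [8×1.191² + 2(4.5³/12 + 4.5×1.059²)] = 223.3 in³.
Direct shear f_v = P/L_w = 24.7 / 17 = 1.453 kip/in (vertical).
Torsion M = P·e = 24.7 × 5 = 123.5 kip·in.
Critical point at (x, y) = (3.309, 4) from centroid. f_tx = M·y/J = 2.212 kip/in; f_ty = M·x/J = 1.83 kip/in.
Resultant f_max = √[f_tx² + (f_v + f_ty)²] = √[2.212² + (1.453 + 1.83)²] = 3.959 kip/in.
Capacity per unit length: r_n/Ω = (1/2.0) × 0.6 × 80 × (0.707 × 0.4375) = 7.423 kip/in.
3.959 ≤ 7.423 → adequate.

f_max ≈ 3.96 kip/in; adequate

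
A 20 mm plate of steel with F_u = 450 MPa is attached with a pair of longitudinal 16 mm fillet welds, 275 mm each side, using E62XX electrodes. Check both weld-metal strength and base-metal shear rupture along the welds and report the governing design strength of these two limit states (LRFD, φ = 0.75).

E62XX → F_EXX = 620 MPa.
t_e = 0.707 × 16 = 11.31 mm; L = 550 mm.
Weld metal: φR_n = 0.75 × 0.6 × 620 × 11.31 × 550 × 10⁻³ = 1736 kN.
Base metal (shear rupture): φR_n = 0.75 × 0.6 × 450 × 20 × 550 × 10⁻³ = 2228 kN.
Governing: weld metal.

φR_n ≈ 1740 kN (weld metal governs)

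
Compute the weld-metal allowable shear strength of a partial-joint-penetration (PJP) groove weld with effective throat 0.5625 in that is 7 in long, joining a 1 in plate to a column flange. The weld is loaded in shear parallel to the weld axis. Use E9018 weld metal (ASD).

E90XX → F_EXX = 90 ksi.
Effective throat (given) t_e = 0.5625 in.
A_we = 0.5625 × 7 = 3.938 in².
F_nw = 0.6 F_EXX = 54 ksi.
R_n/Ω = (54 × 3.938) / 2.0 = 106.3 kips.

R_n/Ω ≈ 106 kips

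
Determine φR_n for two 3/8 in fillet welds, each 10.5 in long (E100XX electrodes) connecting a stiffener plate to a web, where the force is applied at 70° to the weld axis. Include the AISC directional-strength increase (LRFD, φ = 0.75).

E100XX → F_EXX = 100 ksi.
t_e = 0.707 × 0.375 = 0.2651 in; A_we = 0.2651 × 21 = 5.568 in².
Directional factor: 1.0 + 0.5 sin^1.5(70°) = 1.455.
F_nw = 0.6 × 100 × 1.455 = 87.33 ksi.
φR_n = 0.75 × 87.33 × 5.568 = 364.7 kips.

φR_n ≈ 365 kips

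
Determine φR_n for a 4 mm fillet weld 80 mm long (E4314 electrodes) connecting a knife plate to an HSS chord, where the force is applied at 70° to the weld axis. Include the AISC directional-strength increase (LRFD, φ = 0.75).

E43XX → F_EXX = 430 MPa.
t_e = 0.707 × 4 = 2.828 mm; A_we = 2.828 × 80 = 226.2 mm².
Directional factor: 1.0 + 0.5 sin^1.5(70°) = 1.455.
F_nw = 0.6 × 430 × 1.455 = 375.5 MPa.
φR_n = 0.75 × 375.5 × 226.2 × 10⁻³ = 63.72 kN.

φR_n ≈ 63.7 kN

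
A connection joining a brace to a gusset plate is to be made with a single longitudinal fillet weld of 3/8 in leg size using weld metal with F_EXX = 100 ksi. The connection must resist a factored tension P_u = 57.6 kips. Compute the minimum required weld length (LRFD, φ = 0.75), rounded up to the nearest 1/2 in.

L = 5 in

Throat t_e = 0.707 × 0.375 = 0.2651 in.
φr_n = 0.75 × 0.6 × 100 × 0.2651 = 11.93 kips/in.
L_req = P_u / φr_n = 57.6 / 11.93 = 4.828 in total.
Round up → use L = 5 in.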